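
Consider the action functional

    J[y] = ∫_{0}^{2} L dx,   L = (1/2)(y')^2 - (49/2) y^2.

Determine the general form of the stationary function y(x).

The Lagrangian is L = (1/2)(y')^2 - (49/2) y^2.
∂L/∂y = -49y.
∂L/∂y' = y'.
The Euler-Lagrange equation d/dx(∂L/∂y') − ∂L/∂y = 0 becomes:
    y'' + 49 y = 0
General solution: y(x) = A sin(7x) + B cos(7x), where A and B are arbitrary constants fixed by the endpoint conditions.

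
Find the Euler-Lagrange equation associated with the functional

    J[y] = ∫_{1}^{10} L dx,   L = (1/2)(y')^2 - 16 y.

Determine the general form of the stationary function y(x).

The Lagrangian is L = (1/2)(y')^2 - 16 y.
∂L/∂y = -16.
∂L/∂y' = y'.
The Euler-Lagrange equation d/dx(∂L/∂y') − ∂L/∂y = 0 becomes:
    y'' + 16 = 0
General solution: y(x) = -8 x^2 + A x + B, where A and B are arbitrary constants fixed by the endpoint conditions.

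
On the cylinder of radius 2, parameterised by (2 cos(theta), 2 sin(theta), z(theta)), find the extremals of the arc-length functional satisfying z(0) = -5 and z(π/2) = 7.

Parameterise the cylinder of radius R = 2 as
    r(θ) = (2 cos θ, 2 sin θ, z(θ)).
The arc-length element is
    ds = sqrt(4 + (dz/dθ)^2) dθ,
so the Lagrangian is L = sqrt(4 + z'^2).
L depends on z' only, not on z or θ, so ∂L/∂z = 0 and
    ∂L/∂z' = z' / sqrt(4 + z'^2).
The Euler-Lagrange equation gives
    d/dθ( z' / sqrt(4 + z'^2) ) = 0,
so z' is constant. Integrating once:
    z(θ) = a θ + b,
a helix on the cylinder (a straight line when the cylinder is unrolled). The constants a, b are determined by the endpoint conditions.
With endpoint conditions z(0) = -5 and z(π/2) = 7: from z(0) = b we get b = -5, and a·π/2 + -5 = 7 gives a = 24/π, so
    z(θ) = (24/π) θ − 5.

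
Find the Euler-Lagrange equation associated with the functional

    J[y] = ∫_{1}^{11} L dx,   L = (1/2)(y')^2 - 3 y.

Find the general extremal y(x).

The Lagrangian is L = (1/2)(y')^2 - 3 y.
∂L/∂y = -3.
∂L/∂y' = y'.
The Euler-Lagrange equation d/dx(∂L/∂y') − ∂L/∂y = 0 becomes:
    y'' + 3 = 0
General solution: y(x) = -(3/2) x^2 + A x + B, where A and B are arbitrary constants fixed by the endpoint conditions.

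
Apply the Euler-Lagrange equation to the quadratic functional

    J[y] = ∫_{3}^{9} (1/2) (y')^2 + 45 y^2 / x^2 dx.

The Lagrangian is L = (1/2) (y')^2 + 45 y^2 / x^2.
Compute ∂L/∂y = 90y/x^2, ∂L/∂y' = y'.
The Euler-Lagrange equation d/dx(∂L/∂y') − ∂L/∂y = 0 reduces to
    y'' − 90/x^2 · y = 0  (x > 0).
Its general solution is
    y(x) = A x^10 + B x^(-9),
with A, B fixed by the endpoint conditions.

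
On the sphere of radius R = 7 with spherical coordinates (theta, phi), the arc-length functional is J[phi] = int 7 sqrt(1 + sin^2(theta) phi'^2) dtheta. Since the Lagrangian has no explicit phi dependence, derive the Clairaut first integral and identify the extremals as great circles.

On the sphere of radius R = 7 with spherical coordinates (θ, φ), the induced metric is
    ds^2 = 49(dθ^2 + sin^2(θ) dφ^2).
Parameterise by θ; the arc-length functional is
    J[φ] = ∫ 7 sqrt(1 + sin^2(θ) (dφ/dθ)^2) dθ,
so L = 7 sqrt(1 + sin^2(θ) φ'^2). Compute
    ∂L/∂φ = 0  (L has no explicit φ dependence),
    ∂L/∂φ' = 7 sin^2(θ) φ' / sqrt(1 + sin^2(θ) φ'^2).
Since ∂L/∂φ = 0, the Euler-Lagrange equation
    d/dθ(∂L/∂φ') − ∂L/∂φ = 0
reduces to d/dθ(∂L/∂φ') = 0, i.e. the momentum conjugate to φ is conserved:
    7 sin^2(θ) φ' / sqrt(1 + sin^2(θ) φ'^2) = C.
The overall factor of 7 is constant, so dividing through gives Clairaut's relation sin^2(θ) φ' / sqrt(1 + sin^2(θ) φ'^2) = C' (with C' = C/7). Solving for φ' and integrating gives the great-circle family
    cot(θ) = A cos(φ − φ_0),
i.e. the intersection of the sphere with a plane through the origin. The two constants A and φ_0 (equivalently C and one phase) are fixed by the two endpoint conditions.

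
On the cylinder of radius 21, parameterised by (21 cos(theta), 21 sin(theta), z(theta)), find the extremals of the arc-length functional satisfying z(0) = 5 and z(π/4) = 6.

Parameterise the cylinder of radius R = 21 as
    r(θ) = (21 cos θ, 21 sin θ, z(θ)).
The arc-length element is
    ds = sqrt(441 + (dz/dθ)^2) dθ,
so the Lagrangian is L = sqrt(441 + z'^2).
L depends on z' only, not on z or θ, so ∂L/∂z = 0 and
    ∂L/∂z' = z' / sqrt(441 + z'^2).
The Euler-Lagrange equation gives
    d/dθ( z' / sqrt(441 + z'^2) ) = 0,
so z' is constant. Integrating once:
    z(θ) = a θ + b,
a helix on the cylinder (a straight line when the cylinder is unrolled). The constants a, b are determined by the endpoint conditions.
With endpoint conditions z(0) = 5 and z(π/4) = 6: from z(0) = b we get b = 5, and a·π/4 + 5 = 6 gives a = 4/π, so
    z(θ) = (4/π) θ + 5.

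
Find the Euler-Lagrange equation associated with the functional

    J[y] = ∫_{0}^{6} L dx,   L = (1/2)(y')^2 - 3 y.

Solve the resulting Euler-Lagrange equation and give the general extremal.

The Lagrangian is L = (1/2)(y')^2 - 3 y.
∂L/∂y = -3.
∂L/∂y' = y'.
The Euler-Lagrange equation d/dx(∂L/∂y') − ∂L/∂y = 0 becomes:
    y'' + 3 = 0
General solution: y(x) = -(3/2) x^2 + A x + B, where A and B are arbitrary constants fixed by the endpoint conditions.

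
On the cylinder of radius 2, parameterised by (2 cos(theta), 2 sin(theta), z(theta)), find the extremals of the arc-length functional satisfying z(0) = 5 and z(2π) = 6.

Parameterise the cylinder of radius R = 2 as
    r(θ) = (2 cos θ, 2 sin θ, z(θ)).
The arc-length element is
    ds = sqrt(4 + (dz/dθ)^2) dθ,
so the Lagrangian is L = sqrt(4 + z'^2).
L depends on z' only, not on z or θ, so ∂L/∂z = 0 and
    ∂L/∂z' = z' / sqrt(4 + z'^2).
The Euler-Lagrange equation gives
    d/dθ( z' / sqrt(4 + z'^2) ) = 0,
so z' is constant. Integrating once:
    z(θ) = a θ + b,
a helix on the cylinder (a straight line when the cylinder is unrolled). The constants a, b are determined by the endpoint conditions.
With endpoint conditions z(0) = 5 and z(2π) = 6: from z(0) = b we get b = 5, and a·2π + 5 = 6 gives a = 1/(2π), so
    z(θ) = (1/(2π)) θ + 5.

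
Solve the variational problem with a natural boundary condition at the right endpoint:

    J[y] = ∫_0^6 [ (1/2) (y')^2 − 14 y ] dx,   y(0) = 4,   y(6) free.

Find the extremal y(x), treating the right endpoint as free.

The Lagrangian L = (1/2) (y')^2 − 14 y gives
    ∂L/∂y = −14,   ∂L/∂y' = y'.
Euler-Lagrange: d/dx(y') − (−14) = 0, i.e. y'' + 14 = 0, so
    y(x) = −(14/2) x^2 + C1 x + C2.
Fixed left endpoint y(0) = 4 ⇒ C2 = 4.
The right endpoint x = 6 is free, so the natural (transversality) condition is ∂L/∂y' |_{x=6} = 0, i.e. y'(6) = 0.
Compute y'(x) = −14 x + C1, so y'(6) = −84 + C1 = 0 ⇒ C1 = 84.
Therefore the extremal is
    y(x) = −7 x^2 + 84 x + 4.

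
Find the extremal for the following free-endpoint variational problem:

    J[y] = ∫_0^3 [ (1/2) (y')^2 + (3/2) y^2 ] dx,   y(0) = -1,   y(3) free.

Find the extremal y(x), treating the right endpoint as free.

The Lagrangian L = (1/2) (y')^2 + (3/2) y^2 gives
    ∂L/∂y = 3 y,   ∂L/∂y' = y'.
Euler-Lagrange: y'' − 3 y = 0.
With k = sqrt(3), the general solution is
    y(x) = A cosh(sqrt(3) x) + B sinh(sqrt(3) x).
Fixed left endpoint y(0) = -1 ⇒ A = -1.
The right endpoint x = 3 is free, so the natural (transversality) condition is ∂L/∂y' |_{x=3} = 0, i.e. y'(3) = 0.
Compute y'(x) = A k sinh(k x) + B k cosh(k x), so
    y'(3) = A k sinh(k·3) + B k cosh(k·3) = 0
    ⇒ B = −A tanh(k·3) = tanh(sqrt(3)·3).
Therefore the extremal is
    y(x) = −cosh(sqrt(3) x) + tanh(sqrt(3)·3) sinh(sqrt(3) x).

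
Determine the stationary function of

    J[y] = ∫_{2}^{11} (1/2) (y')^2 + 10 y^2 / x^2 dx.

The Lagrangian is L = (1/2) (y')^2 + 10 y^2 / x^2.
Compute ∂L/∂y = 20y/x^2, ∂L/∂y' = y'.
The Euler-Lagrange equation d/dx(∂L/∂y') − ∂L/∂y = 0 reduces to
    y'' − 20/x^2 · y = 0  (x > 0).
Its general solution is
    y(x) = A x^5 + B x^(-4),
with A, B fixed by the endpoint conditions.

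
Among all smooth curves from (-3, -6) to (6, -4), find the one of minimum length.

Arc-length functional: J[y] = ∫ sqrt(1 + (y')^2) dx.
Lagrangian L = sqrt(1 + (y')^2) has no explicit y dependence, so ∂L/∂y = 0 and the Euler-Lagrange equation gives
    d/dx( y' / sqrt(1 + (y')^2) ) = 0  ⇒  y' / sqrt(1 + (y')^2) = const.
Hence y' is constant, so y(x) is affine.
Fitting the endpoints (-3, -6) and (6, -4):
    slope m = ((-4) − (-6)) / (6 − (-3)) = 2/9,
    intercept c = (-6) − m·(-3) = -16/3.
Extremal: y(x) = (2/9) x - 16/3.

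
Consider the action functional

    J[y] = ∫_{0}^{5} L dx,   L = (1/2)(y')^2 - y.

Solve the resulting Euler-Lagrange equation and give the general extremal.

The Lagrangian is L = (1/2)(y')^2 - y.
∂L/∂y = -1.
∂L/∂y' = y'.
The Euler-Lagrange equation d/dx(∂L/∂y') − ∂L/∂y = 0 becomes:
    y'' + 1 = 0
General solution: y(x) = -x^2/2 + A x + B, where A and B are arbitrary constants fixed by the endpoint conditions.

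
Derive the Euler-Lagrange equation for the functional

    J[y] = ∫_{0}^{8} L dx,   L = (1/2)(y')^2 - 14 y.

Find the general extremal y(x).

The Lagrangian is L = (1/2)(y')^2 - 14 y.
∂L/∂y = -14.
∂L/∂y' = y'.
The Euler-Lagrange equation d/dx(∂L/∂y') − ∂L/∂y = 0 becomes:
    y'' + 14 = 0
General solution: y(x) = -7 x^2 + A x + B, where A and B are arbitrary constants fixed by the endpoint conditions.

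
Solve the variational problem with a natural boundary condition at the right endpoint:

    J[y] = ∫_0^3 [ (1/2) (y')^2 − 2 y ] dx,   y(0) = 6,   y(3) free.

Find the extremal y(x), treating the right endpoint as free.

The Lagrangian L = (1/2) (y')^2 − 2 y gives
    ∂L/∂y = −2,   ∂L/∂y' = y'.
Euler-Lagrange: d/dx(y') − (−2) = 0, i.e. y'' + 2 = 0, so
    y(x) = −(2/2) x^2 + C1 x + C2.
Fixed left endpoint y(0) = 6 ⇒ C2 = 6.
The right endpoint x = 3 is free, so the natural (transversality) condition is ∂L/∂y' |_{x=3} = 0, i.e. y'(3) = 0.
Compute y'(x) = −2 x + C1, so y'(3) = −6 + C1 = 0 ⇒ C1 = 6.
Therefore the extremal is
    y(x) = −x^2 + 6 x + 6.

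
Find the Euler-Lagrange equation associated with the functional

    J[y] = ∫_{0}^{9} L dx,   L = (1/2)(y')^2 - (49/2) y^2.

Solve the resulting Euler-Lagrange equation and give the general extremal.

The Lagrangian is L = (1/2)(y')^2 - (49/2) y^2.
∂L/∂y = -49y.
∂L/∂y' = y'.
The Euler-Lagrange equation d/dx(∂L/∂y') − ∂L/∂y = 0 becomes:
    y'' + 49 y = 0
General solution: y(x) = A sin(7x) + B cos(7x), where A and B are arbitrary constants fixed by the endpoint conditions.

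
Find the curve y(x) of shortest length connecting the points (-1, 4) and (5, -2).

Arc-length functional: J[y] = ∫ sqrt(1 + (y')^2) dx.
Lagrangian L = sqrt(1 + (y')^2) has no explicit y dependence, so ∂L/∂y = 0 and the Euler-Lagrange equation gives
    d/dx( y' / sqrt(1 + (y')^2) ) = 0  ⇒  y' / sqrt(1 + (y')^2) = const.
Hence y' is constant, so y(x) is affine.
Fitting the endpoints (-1, 4) and (5, -2):
    slope m = ((-2) − 4) / (5 − (-1)) = -1,
    intercept c = 4 − m·(-1) = 3.
Extremal: y(x) = -x + 3.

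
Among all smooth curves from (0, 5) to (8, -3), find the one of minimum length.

Arc-length functional: J[y] = ∫ sqrt(1 + (y')^2) dx.
Lagrangian L = sqrt(1 + (y')^2) has no explicit y dependence, so ∂L/∂y = 0 and the Euler-Lagrange equation gives
    d/dx( y' / sqrt(1 + (y')^2) ) = 0  ⇒  y' / sqrt(1 + (y')^2) = const.
Hence y' is constant, so y(x) is affine.
Fitting the endpoints (0, 5) and (8, -3):
    slope m = ((-3) − 5) / (8 − 0) = -1,
    intercept c = 5 − m·0 = 5.
Extremal: y(x) = -x + 5.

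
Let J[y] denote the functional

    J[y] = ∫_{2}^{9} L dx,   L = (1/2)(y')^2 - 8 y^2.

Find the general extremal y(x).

The Lagrangian is L = (1/2)(y')^2 - 8 y^2.
∂L/∂y = -16y.
∂L/∂y' = y'.
The Euler-Lagrange equation d/dx(∂L/∂y') − ∂L/∂y = 0 becomes:
    y'' + 16 y = 0
General solution: y(x) = A sin(4x) + B cos(4x), where A and B are arbitrary constants fixed by the endpoint conditions.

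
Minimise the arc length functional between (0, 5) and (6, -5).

Arc-length functional: J[y] = ∫ sqrt(1 + (y')^2) dx.
Lagrangian L = sqrt(1 + (y')^2) has no explicit y dependence, so ∂L/∂y = 0 and the Euler-Lagrange equation gives
    d/dx( y' / sqrt(1 + (y')^2) ) = 0  ⇒  y' / sqrt(1 + (y')^2) = const.
Hence y' is constant, so y(x) is affine.
Fitting the endpoints (0, 5) and (6, -5):
    slope m = ((-5) − 5) / (6 − 0) = -5/3,
    intercept c = 5 − m·0 = 5.
Extremal: y(x) = (-5/3) x + 5.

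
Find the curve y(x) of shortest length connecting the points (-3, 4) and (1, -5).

Arc-length functional: J[y] = ∫ sqrt(1 + (y')^2) dx.
Lagrangian L = sqrt(1 + (y')^2) has no explicit y dependence, so ∂L/∂y = 0 and the Euler-Lagrange equation gives
    d/dx( y' / sqrt(1 + (y')^2) ) = 0  ⇒  y' / sqrt(1 + (y')^2) = const.
Hence y' is constant, so y(x) is affine.
Fitting the endpoints (-3, 4) and (1, -5):
    slope m = ((-5) − 4) / (1 − (-3)) = -9/4,
    intercept c = 4 − m·(-3) = -11/4.
Extremal: y(x) = (-9/4) x - 11/4.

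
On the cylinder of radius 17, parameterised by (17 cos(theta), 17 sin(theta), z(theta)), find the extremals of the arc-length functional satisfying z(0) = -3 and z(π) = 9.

Parameterise the cylinder of radius R = 17 as
    r(θ) = (17 cos θ, 17 sin θ, z(θ)).
The arc-length element is
    ds = sqrt(289 + (dz/dθ)^2) dθ,
so the Lagrangian is L = sqrt(289 + z'^2).
L depends on z' only, not on z or θ, so ∂L/∂z = 0 and
    ∂L/∂z' = z' / sqrt(289 + z'^2).
The Euler-Lagrange equation gives
    d/dθ( z' / sqrt(289 + z'^2) ) = 0,
so z' is constant. Integrating once:
    z(θ) = a θ + b,
a helix on the cylinder (a straight line when the cylinder is unrolled). The constants a, b are determined by the endpoint conditions.
With endpoint conditions z(0) = -3 and z(π) = 9: from z(0) = b we get b = -3, and a·π + -3 = 9 gives a = 12/π, so
    z(θ) = (12/π) θ − 3.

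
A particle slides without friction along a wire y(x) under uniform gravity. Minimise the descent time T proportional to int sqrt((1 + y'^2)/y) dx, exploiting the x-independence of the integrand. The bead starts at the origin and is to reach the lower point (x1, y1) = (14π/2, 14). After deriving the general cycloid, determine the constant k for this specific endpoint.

The Lagrangian L = sqrt((1 + y'^2) / y) has no explicit x dependence, so the Beltrami identity applies:
    L − y' ∂L/∂y' = C.
Compute ∂L/∂y' = y' / sqrt(y (1 + y'^2)).
Substitute:
    sqrt((1 + y'^2)/y) − y'·y' / sqrt(y (1 + y'^2))
    = (1 + y'^2) / sqrt(y (1 + y'^2)) − y'^2 / sqrt(y (1 + y'^2))
    = 1 / sqrt(y (1 + y'^2)) = C.
Squaring and rearranging gives the first integral
    y (1 + y'^2) = 1/C^2 =: k   (constant).
Solving this first-order ODE by the substitution
    y = (k/2)(1 − cos θ)
yields the cycloid parameterisation
    x(θ) = (k/2)(θ − sin θ),   y(θ) = (k/2)(1 − cos θ).
The constant k is fixed by the endpoint condition.
Now fit the given lower endpoint (x1, y1) = (14π/2, 14). At the bottom of the first arch (θ = π), the parametric equations give
    y(π) = (k/2)(1 − cos π) = k,
    x(π) = (k/2)(π − sin π) = kπ/2.
Matching y(π) = 14 gives k = 14, consistent with x(π) = 14π/2. Therefore the specific cycloid is
    x(θ) = (14/2)(θ − sin θ),   y(θ) = (14/2)(1 − cos θ).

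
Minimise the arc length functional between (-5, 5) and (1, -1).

Arc-length functional: J[y] = ∫ sqrt(1 + (y')^2) dx.
Lagrangian L = sqrt(1 + (y')^2) has no explicit y dependence, so ∂L/∂y = 0 and the Euler-Lagrange equation gives
    d/dx( y' / sqrt(1 + (y')^2) ) = 0  ⇒  y' / sqrt(1 + (y')^2) = const.
Hence y' is constant, so y(x) is affine.
Fitting the endpoints (-5, 5) and (1, -1):
    slope m = ((-1) − 5) / (1 − (-5)) = -1,
    intercept c = 5 − m·(-5) = 0.
Extremal: y(x) = -x.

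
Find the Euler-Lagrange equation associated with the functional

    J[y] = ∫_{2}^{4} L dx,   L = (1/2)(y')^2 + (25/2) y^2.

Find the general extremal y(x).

The Lagrangian is L = (1/2)(y')^2 + (25/2) y^2.
∂L/∂y = 25y.
∂L/∂y' = y'.
The Euler-Lagrange equation d/dx(∂L/∂y') − ∂L/∂y = 0 becomes:
    y'' - 25 y = 0
General solution: y(x) = A e^(5x) + B e^(-5x), where A and B are arbitrary constants fixed by the endpoint conditions.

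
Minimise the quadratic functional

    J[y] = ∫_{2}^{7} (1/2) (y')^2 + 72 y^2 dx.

The Lagrangian is L = (1/2) (y')^2 + 72 y^2.
Compute ∂L/∂y = 144y, ∂L/∂y' = y'.
The Euler-Lagrange equation d/dx(∂L/∂y') − ∂L/∂y = 0 reduces to
    y'' − 144 y = 0.
Its general solution is
    y(x) = A e^(12x) + B e^(−12x),
with A, B fixed by the endpoint conditions.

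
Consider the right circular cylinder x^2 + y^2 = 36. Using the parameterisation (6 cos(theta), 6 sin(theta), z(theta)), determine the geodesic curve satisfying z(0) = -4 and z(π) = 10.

Parameterise the cylinder of radius R = 6 as
    r(θ) = (6 cos θ, 6 sin θ, z(θ)).
The arc-length element is
    ds = sqrt(36 + (dz/dθ)^2) dθ,
so the Lagrangian is L = sqrt(36 + z'^2).
L depends on z' only, not on z or θ, so ∂L/∂z = 0 and
    ∂L/∂z' = z' / sqrt(36 + z'^2).
The Euler-Lagrange equation gives
    d/dθ( z' / sqrt(36 + z'^2) ) = 0,
so z' is constant. Integrating once:
    z(θ) = a θ + b,
a helix on the cylinder (a straight line when the cylinder is unrolled). The constants a, b are determined by the endpoint conditions.
With endpoint conditions z(0) = -4 and z(π) = 10: from z(0) = b we get b = -4, and a·π + -4 = 10 gives a = 14/π, so
    z(θ) = (14/π) θ − 4.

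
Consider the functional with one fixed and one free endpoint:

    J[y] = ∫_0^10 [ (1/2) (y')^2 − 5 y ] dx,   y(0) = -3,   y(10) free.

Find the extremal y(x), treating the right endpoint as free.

The Lagrangian L = (1/2) (y')^2 − 5 y gives
    ∂L/∂y = −5,   ∂L/∂y' = y'.
Euler-Lagrange: d/dx(y') − (−5) = 0, i.e. y'' + 5 = 0, so
    y(x) = −(5/2) x^2 + C1 x + C2.
Fixed left endpoint y(0) = -3 ⇒ C2 = -3.
The right endpoint x = 10 is free, so the natural (transversality) condition is ∂L/∂y' |_{x=10} = 0, i.e. y'(10) = 0.
Compute y'(x) = −5 x + C1, so y'(10) = −50 + C1 = 0 ⇒ C1 = 50.
Therefore the extremal is
    y(x) = −(5/2) x^2 + 50 x − 3.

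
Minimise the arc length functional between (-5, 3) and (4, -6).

Arc-length functional: J[y] = ∫ sqrt(1 + (y')^2) dx.
Lagrangian L = sqrt(1 + (y')^2) has no explicit y dependence, so ∂L/∂y = 0 and the Euler-Lagrange equation gives
    d/dx( y' / sqrt(1 + (y')^2) ) = 0  ⇒  y' / sqrt(1 + (y')^2) = const.
Hence y' is constant, so y(x) is affine.
Fitting the endpoints (-5, 3) and (4, -6):
    slope m = ((-6) − 3) / (4 − (-5)) = -1,
    intercept c = 3 − m·(-5) = -2.
Extremal: y(x) = -x - 2.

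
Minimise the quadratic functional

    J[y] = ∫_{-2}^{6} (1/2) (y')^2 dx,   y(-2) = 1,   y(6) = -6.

The Lagrangian is L = (1/2) (y')^2.
Compute ∂L/∂y = 0, ∂L/∂y' = y'.
The Euler-Lagrange equation d/dx(∂L/∂y') − ∂L/∂y = 0 reduces to
    y'' = 0.
Its general solution is
    y(x) = A x + B,
with A, B fixed by the endpoint conditions.
Applying the endpoint conditions y(-2) = 1 and y(6) = -6: solve A·-2 + B = 1 and A·6 + B = -6. Subtracting gives A(6 − -2) = -6 − 1, so A = -7/8, and B = 1 − A·-2 = -3/4. Therefore
    y(x) = (-7/8) x - 3/4.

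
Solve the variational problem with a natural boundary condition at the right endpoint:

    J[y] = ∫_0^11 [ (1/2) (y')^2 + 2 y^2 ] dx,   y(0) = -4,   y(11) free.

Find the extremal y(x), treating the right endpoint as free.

The Lagrangian L = (1/2) (y')^2 + 2 y^2 gives
    ∂L/∂y = 4 y,   ∂L/∂y' = y'.
Euler-Lagrange: y'' − 4 y = 0.
With k = 2, the general solution is
    y(x) = A cosh(2 x) + B sinh(2 x).
Fixed left endpoint y(0) = -4 ⇒ A = -4.
The right endpoint x = 11 is free, so the natural (transversality) condition is ∂L/∂y' |_{x=11} = 0, i.e. y'(11) = 0.
Compute y'(x) = A k sinh(k x) + B k cosh(k x), so
    y'(11) = A k sinh(k·11) + B k cosh(k·11) = 0
    ⇒ B = −A tanh(k·11) = 4 tanh(2·11).
Therefore the extremal is
    y(x) = −4 cosh(2 x) + 4 tanh(2·11) sinh(2 x).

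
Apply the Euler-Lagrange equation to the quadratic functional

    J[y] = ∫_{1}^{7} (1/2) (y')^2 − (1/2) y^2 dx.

The Lagrangian is L = (1/2) (y')^2 − (1/2) y^2.
Compute ∂L/∂y = -y, ∂L/∂y' = y'.
The Euler-Lagrange equation d/dx(∂L/∂y') − ∂L/∂y = 0 reduces to
    y'' + y = 0.
Its general solution is
    y(x) = A sin(x) + B cos(x),
with A, B fixed by the endpoint conditions.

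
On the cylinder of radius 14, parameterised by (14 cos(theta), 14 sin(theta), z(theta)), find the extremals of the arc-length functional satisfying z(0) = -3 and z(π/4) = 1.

Parameterise the cylinder of radius R = 14 as
    r(θ) = (14 cos θ, 14 sin θ, z(θ)).
The arc-length element is
    ds = sqrt(196 + (dz/dθ)^2) dθ,
so the Lagrangian is L = sqrt(196 + z'^2).
L depends on z' only, not on z or θ, so ∂L/∂z = 0 and
    ∂L/∂z' = z' / sqrt(196 + z'^2).
The Euler-Lagrange equation gives
    d/dθ( z' / sqrt(196 + z'^2) ) = 0,
so z' is constant. Integrating once:
    z(θ) = a θ + b,
a helix on the cylinder (a straight line when the cylinder is unrolled). The constants a, b are determined by the endpoint conditions.
With endpoint conditions z(0) = -3 and z(π/4) = 1: from z(0) = b we get b = -3, and a·π/4 + -3 = 1 gives a = 16/π, so
    z(θ) = (16/π) θ − 3.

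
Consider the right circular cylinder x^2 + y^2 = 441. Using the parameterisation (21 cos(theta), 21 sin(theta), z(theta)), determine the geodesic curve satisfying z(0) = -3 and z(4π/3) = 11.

Parameterise the cylinder of radius R = 21 as
    r(θ) = (21 cos θ, 21 sin θ, z(θ)).
The arc-length element is
    ds = sqrt(441 + (dz/dθ)^2) dθ,
so the Lagrangian is L = sqrt(441 + z'^2).
L depends on z' only, not on z or θ, so ∂L/∂z = 0 and
    ∂L/∂z' = z' / sqrt(441 + z'^2).
The Euler-Lagrange equation gives
    d/dθ( z' / sqrt(441 + z'^2) ) = 0,
so z' is constant. Integrating once:
    z(θ) = a θ + b,
a helix on the cylinder (a straight line when the cylinder is unrolled). The constants a, b are determined by the endpoint conditions.
With endpoint conditions z(0) = -3 and z(4π/3) = 11: from z(0) = b we get b = -3, and a·4π/3 + -3 = 11 gives a = 21/(2π), so
    z(θ) = (21/(2π)) θ − 3.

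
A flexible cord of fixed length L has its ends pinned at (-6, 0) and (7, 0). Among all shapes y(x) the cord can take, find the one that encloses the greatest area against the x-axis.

Set up the augmented Lagrangian using a multiplier λ for the length constraint:
    F(y, y') = y − λ sqrt(1 + y'^2).
F has no explicit x dependence, so the Beltrami identity yields a first integral
    F − y' ∂F/∂y' = C.
Compute ∂F/∂y' = −λ y' / sqrt(1 + y'^2). Then
    y − λ sqrt(1 + y'^2) + λ y'^2 / sqrt(1 + y'^2) = C
    ⇒  y − λ / sqrt(1 + y'^2) = C.
Solving for y' and integrating gives
    (x − a)^2 + (y − b)^2 = λ^2,
a circular arc of radius λ. The constants a, b are determined by the endpoint conditions y(-6) = y(7) = 0, and λ is fixed implicitly by the length constraint
    ∫_{-6}^{7} sqrt(1 + y'^2) dx = L.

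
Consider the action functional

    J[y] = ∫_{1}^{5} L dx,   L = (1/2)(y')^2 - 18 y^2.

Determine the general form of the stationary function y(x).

The Lagrangian is L = (1/2)(y')^2 - 18 y^2.
∂L/∂y = -36y.
∂L/∂y' = y'.
The Euler-Lagrange equation d/dx(∂L/∂y') − ∂L/∂y = 0 becomes:
    y'' + 36 y = 0
General solution: y(x) = A sin(6x) + B cos(6x), where A and B are arbitrary constants fixed by the endpoint conditions.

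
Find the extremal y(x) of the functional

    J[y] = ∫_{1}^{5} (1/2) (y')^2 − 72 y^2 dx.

The Lagrangian is L = (1/2) (y')^2 − 72 y^2.
Compute ∂L/∂y = -144y, ∂L/∂y' = y'.
The Euler-Lagrange equation d/dx(∂L/∂y') − ∂L/∂y = 0 reduces to
    y'' + 144 y = 0.
Its general solution is
    y(x) = A sin(12x) + B cos(12x),
with A, B fixed by the endpoint conditions.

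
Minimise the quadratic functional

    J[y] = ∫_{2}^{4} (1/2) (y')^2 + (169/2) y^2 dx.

The Lagrangian is L = (1/2) (y')^2 + (169/2) y^2.
Compute ∂L/∂y = 169y, ∂L/∂y' = y'.
The Euler-Lagrange equation d/dx(∂L/∂y') − ∂L/∂y = 0 reduces to
    y'' − 169 y = 0.
Its general solution is
    y(x) = A e^(13x) + B e^(−13x),
with A, B fixed by the endpoint conditions.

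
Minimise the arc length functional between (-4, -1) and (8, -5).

Arc-length functional: J[y] = ∫ sqrt(1 + (y')^2) dx.
Lagrangian L = sqrt(1 + (y')^2) has no explicit y dependence, so ∂L/∂y = 0 and the Euler-Lagrange equation gives
    d/dx( y' / sqrt(1 + (y')^2) ) = 0  ⇒  y' / sqrt(1 + (y')^2) = const.
Hence y' is constant, so y(x) is affine.
Fitting the endpoints (-4, -1) and (8, -5):
    slope m = ((-5) − (-1)) / (8 − (-4)) = -1/3,
    intercept c = (-1) − m·(-4) = -7/3.
Extremal: y(x) = (-1/3) x - 7/3.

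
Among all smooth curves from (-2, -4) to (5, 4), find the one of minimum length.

Arc-length functional: J[y] = ∫ sqrt(1 + (y')^2) dx.
Lagrangian L = sqrt(1 + (y')^2) has no explicit y dependence, so ∂L/∂y = 0 and the Euler-Lagrange equation gives
    d/dx( y' / sqrt(1 + (y')^2) ) = 0  ⇒  y' / sqrt(1 + (y')^2) = const.
Hence y' is constant, so y(x) is affine.
Fitting the endpoints (-2, -4) and (5, 4):
    slope m = (4 − (-4)) / (5 − (-2)) = 8/7,
    intercept c = (-4) − m·(-2) = -12/7.
Extremal: y(x) = (8/7) x - 12/7.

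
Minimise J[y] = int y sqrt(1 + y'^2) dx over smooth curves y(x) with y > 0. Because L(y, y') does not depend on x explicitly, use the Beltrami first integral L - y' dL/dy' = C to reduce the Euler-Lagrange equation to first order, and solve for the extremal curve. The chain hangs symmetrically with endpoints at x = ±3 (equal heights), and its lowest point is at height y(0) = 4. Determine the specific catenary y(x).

The Lagrangian L(y, y') = y sqrt(1 + y'^2) has no explicit x dependence, so the Beltrami identity applies:
    L − y' ∂L/∂y' = C.
Compute ∂L/∂y' = y · y' / sqrt(1 + y'^2). Then
    L − y' ∂L/∂y'
    = y sqrt(1 + y'^2) − y · y'^2 / sqrt(1 + y'^2)
    = y (1 + y'^2 − y'^2) / sqrt(1 + y'^2)
    = y / sqrt(1 + y'^2) = C.
Squaring gives y^2 = C^2 (1 + y'^2), i.e.
    y'^2 = y^2 / C^2 − 1.
Separating variables,
    dy / sqrt(y^2 − C^2) = dx / C,
and integrating gives arccosh(y / C) = (x − a)/C, so
    y(x) = C cosh((x − a)/C),
the catenary. The constants C and a are fixed by the two endpoint conditions (and, for the hanging-chain problem, the length constraint selects C).
Now fit the given data. The endpoints x = ±3 are symmetric at equal height, so the catenary is even about its minimum: a = 0 and y(x) = C cosh(x/C). The lowest point is y(0) = C cosh(0) = C, and we are told y(0) = 4, so C = 4. Therefore
    y(x) = 4 cosh(x/4),
and at the endpoints
    y(±3) = 4 cosh(3/4).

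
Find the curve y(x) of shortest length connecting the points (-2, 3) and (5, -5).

Arc-length functional: J[y] = ∫ sqrt(1 + (y')^2) dx.
Lagrangian L = sqrt(1 + (y')^2) has no explicit y dependence, so ∂L/∂y = 0 and the Euler-Lagrange equation gives
    d/dx( y' / sqrt(1 + (y')^2) ) = 0  ⇒  y' / sqrt(1 + (y')^2) = const.
Hence y' is constant, so y(x) is affine.
Fitting the endpoints (-2, 3) and (5, -5):
    slope m = ((-5) − 3) / (5 − (-2)) = -8/7,
    intercept c = 3 − m·(-2) = 5/7.
Extremal: y(x) = (-8/7) x + 5/7.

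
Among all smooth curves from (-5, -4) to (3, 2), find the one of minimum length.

Arc-length functional: J[y] = ∫ sqrt(1 + (y')^2) dx.
Lagrangian L = sqrt(1 + (y')^2) has no explicit y dependence, so ∂L/∂y = 0 and the Euler-Lagrange equation gives
    d/dx( y' / sqrt(1 + (y')^2) ) = 0  ⇒  y' / sqrt(1 + (y')^2) = const.
Hence y' is constant, so y(x) is affine.
Fitting the endpoints (-5, -4) and (3, 2):
    slope m = (2 − (-4)) / (3 − (-5)) = 3/4,
    intercept c = (-4) − m·(-5) = -1/4.
Extremal: y(x) = (3/4) x - 1/4.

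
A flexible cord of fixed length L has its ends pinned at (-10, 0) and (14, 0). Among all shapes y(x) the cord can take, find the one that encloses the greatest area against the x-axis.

Set up the augmented Lagrangian using a multiplier λ for the length constraint:
    F(y, y') = y − λ sqrt(1 + y'^2).
F has no explicit x dependence, so the Beltrami identity yields a first integral
    F − y' ∂F/∂y' = C.
Compute ∂F/∂y' = −λ y' / sqrt(1 + y'^2). Then
    y − λ sqrt(1 + y'^2) + λ y'^2 / sqrt(1 + y'^2) = C
    ⇒  y − λ / sqrt(1 + y'^2) = C.
Solving for y' and integrating gives
    (x − a)^2 + (y − b)^2 = λ^2,
a circular arc of radius λ. The constants a, b are determined by the endpoint conditions y(-10) = y(14) = 0, and λ is fixed implicitly by the length constraint
    ∫_{-10}^{14} sqrt(1 + y'^2) dx = L.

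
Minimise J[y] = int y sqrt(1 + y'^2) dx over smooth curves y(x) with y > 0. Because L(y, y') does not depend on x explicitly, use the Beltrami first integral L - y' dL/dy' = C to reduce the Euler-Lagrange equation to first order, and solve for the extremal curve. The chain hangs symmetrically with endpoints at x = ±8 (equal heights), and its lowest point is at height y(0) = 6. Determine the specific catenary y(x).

The Lagrangian L(y, y') = y sqrt(1 + y'^2) has no explicit x dependence, so the Beltrami identity applies:
    L − y' ∂L/∂y' = C.
Compute ∂L/∂y' = y · y' / sqrt(1 + y'^2). Then
    L − y' ∂L/∂y'
    = y sqrt(1 + y'^2) − y · y'^2 / sqrt(1 + y'^2)
    = y (1 + y'^2 − y'^2) / sqrt(1 + y'^2)
    = y / sqrt(1 + y'^2) = C.
Squaring gives y^2 = C^2 (1 + y'^2), i.e.
    y'^2 = y^2 / C^2 − 1.
Separating variables,
    dy / sqrt(y^2 − C^2) = dx / C,
and integrating gives arccosh(y / C) = (x − a)/C, so
    y(x) = C cosh((x − a)/C),
the catenary. The constants C and a are fixed by the two endpoint conditions (and, for the hanging-chain problem, the length constraint selects C).
Now fit the given data. The endpoints x = ±8 are symmetric at equal height, so the catenary is even about its minimum: a = 0 and y(x) = C cosh(x/C). The lowest point is y(0) = C cosh(0) = C, and we are told y(0) = 6, so C = 6. Therefore
    y(x) = 6 cosh(x/6),
and at the endpoints
    y(±8) = 6 cosh(8/6).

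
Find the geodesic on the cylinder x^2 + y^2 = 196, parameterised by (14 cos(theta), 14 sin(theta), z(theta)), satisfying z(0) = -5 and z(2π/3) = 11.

Parameterise the cylinder of radius R = 14 as
    r(θ) = (14 cos θ, 14 sin θ, z(θ)).
The arc-length element is
    ds = sqrt(196 + (dz/dθ)^2) dθ,
so the Lagrangian is L = sqrt(196 + z'^2).
L depends on z' only, not on z or θ, so ∂L/∂z = 0 and
    ∂L/∂z' = z' / sqrt(196 + z'^2).
The Euler-Lagrange equation gives
    d/dθ( z' / sqrt(196 + z'^2) ) = 0,
so z' is constant. Integrating once:
    z(θ) = a θ + b,
a helix on the cylinder (a straight line when the cylinder is unrolled). The constants a, b are determined by the endpoint conditions.
With endpoint conditions z(0) = -5 and z(2π/3) = 11: from z(0) = b we get b = -5, and a·2π/3 + -5 = 11 gives a = 24/π, so
    z(θ) = (24/π) θ − 5.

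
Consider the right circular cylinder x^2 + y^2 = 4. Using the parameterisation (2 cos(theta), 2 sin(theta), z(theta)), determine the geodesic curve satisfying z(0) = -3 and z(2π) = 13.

Parameterise the cylinder of radius R = 2 as
    r(θ) = (2 cos θ, 2 sin θ, z(θ)).
The arc-length element is
    ds = sqrt(4 + (dz/dθ)^2) dθ,
so the Lagrangian is L = sqrt(4 + z'^2).
L depends on z' only, not on z or θ, so ∂L/∂z = 0 and
    ∂L/∂z' = z' / sqrt(4 + z'^2).
The Euler-Lagrange equation gives
    d/dθ( z' / sqrt(4 + z'^2) ) = 0,
so z' is constant. Integrating once:
    z(θ) = a θ + b,
a helix on the cylinder (a straight line when the cylinder is unrolled). The constants a, b are determined by the endpoint conditions.
With endpoint conditions z(0) = -3 and z(2π) = 13: from z(0) = b we get b = -3, and a·2π + -3 = 13 gives a = 8/π, so
    z(θ) = (8/π) θ − 3.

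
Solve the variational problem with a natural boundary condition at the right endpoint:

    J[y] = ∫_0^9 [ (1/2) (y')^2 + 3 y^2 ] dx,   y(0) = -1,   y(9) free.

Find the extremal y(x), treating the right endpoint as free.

The Lagrangian L = (1/2) (y')^2 + 3 y^2 gives
    ∂L/∂y = 6 y,   ∂L/∂y' = y'.
Euler-Lagrange: y'' − 6 y = 0.
With k = sqrt(6), the general solution is
    y(x) = A cosh(sqrt(6) x) + B sinh(sqrt(6) x).
Fixed left endpoint y(0) = -1 ⇒ A = -1.
The right endpoint x = 9 is free, so the natural (transversality) condition is ∂L/∂y' |_{x=9} = 0, i.e. y'(9) = 0.
Compute y'(x) = A k sinh(k x) + B k cosh(k x), so
    y'(9) = A k sinh(k·9) + B k cosh(k·9) = 0
    ⇒ B = −A tanh(k·9) = tanh(sqrt(6)·9).
Therefore the extremal is
    y(x) = −cosh(sqrt(6) x) + tanh(sqrt(6)·9) sinh(sqrt(6) x).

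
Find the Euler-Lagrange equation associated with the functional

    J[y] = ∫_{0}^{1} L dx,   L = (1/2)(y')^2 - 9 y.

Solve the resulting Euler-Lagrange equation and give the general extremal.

The Lagrangian is L = (1/2)(y')^2 - 9 y.
∂L/∂y = -9.
∂L/∂y' = y'.
The Euler-Lagrange equation d/dx(∂L/∂y') − ∂L/∂y = 0 becomes:
    y'' + 9 = 0
General solution: y(x) = -(9/2) x^2 + A x + B, where A and B are arbitrary constants fixed by the endpoint conditions.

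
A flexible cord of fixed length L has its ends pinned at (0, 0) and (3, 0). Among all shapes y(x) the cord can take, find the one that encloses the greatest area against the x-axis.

Set up the augmented Lagrangian using a multiplier λ for the length constraint:
    F(y, y') = y − λ sqrt(1 + y'^2).
F has no explicit x dependence, so the Beltrami identity yields a first integral
    F − y' ∂F/∂y' = C.
Compute ∂F/∂y' = −λ y' / sqrt(1 + y'^2). Then
    y − λ sqrt(1 + y'^2) + λ y'^2 / sqrt(1 + y'^2) = C
    ⇒  y − λ / sqrt(1 + y'^2) = C.
Solving for y' and integrating gives
    (x − a)^2 + (y − b)^2 = λ^2,
a circular arc of radius λ. The constants a, b are determined by the endpoint conditions y(0) = y(3) = 0, and λ is fixed implicitly by the length constraint
    ∫_{0}^{3} sqrt(1 + y'^2) dx = L.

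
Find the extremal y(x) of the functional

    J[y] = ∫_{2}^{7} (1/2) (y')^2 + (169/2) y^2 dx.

The Lagrangian is L = (1/2) (y')^2 + (169/2) y^2.
Compute ∂L/∂y = 169y, ∂L/∂y' = y'.
The Euler-Lagrange equation d/dx(∂L/∂y') − ∂L/∂y = 0 reduces to
    y'' − 169 y = 0.
Its general solution is
    y(x) = A e^(13x) + B e^(−13x),
with A, B fixed by the endpoint conditions.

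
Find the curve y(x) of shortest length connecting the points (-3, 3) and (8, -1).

Arc-length functional: J[y] = ∫ sqrt(1 + (y')^2) dx.
Lagrangian L = sqrt(1 + (y')^2) has no explicit y dependence, so ∂L/∂y = 0 and the Euler-Lagrange equation gives
    d/dx( y' / sqrt(1 + (y')^2) ) = 0  ⇒  y' / sqrt(1 + (y')^2) = const.
Hence y' is constant, so y(x) is affine.
Fitting the endpoints (-3, 3) and (8, -1):
    slope m = ((-1) − 3) / (8 − (-3)) = -4/11,
    intercept c = 3 − m·(-3) = 21/11.
Extremal: y(x) = (-4/11) x + 21/11.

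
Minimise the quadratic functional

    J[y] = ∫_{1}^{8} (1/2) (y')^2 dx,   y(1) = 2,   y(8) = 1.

The Lagrangian is L = (1/2) (y')^2.
Compute ∂L/∂y = 0, ∂L/∂y' = y'.
The Euler-Lagrange equation d/dx(∂L/∂y') − ∂L/∂y = 0 reduces to
    y'' = 0.
Its general solution is
    y(x) = A x + B,
with A, B fixed by the endpoint conditions.
Applying the endpoint conditions y(1) = 2 and y(8) = 1: solve A·1 + B = 2 and A·8 + B = 1. Subtracting gives A(8 − 1) = 1 − 2, so A = -1/7, and B = 2 − A·1 = 15/7. Therefore
    y(x) = (-1/7) x + 15/7.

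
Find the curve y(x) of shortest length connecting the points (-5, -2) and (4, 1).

Arc-length functional: J[y] = ∫ sqrt(1 + (y')^2) dx.
Lagrangian L = sqrt(1 + (y')^2) has no explicit y dependence, so ∂L/∂y = 0 and the Euler-Lagrange equation gives
    d/dx( y' / sqrt(1 + (y')^2) ) = 0  ⇒  y' / sqrt(1 + (y')^2) = const.
Hence y' is constant, so y(x) is affine.
Fitting the endpoints (-5, -2) and (4, 1):
    slope m = (1 − (-2)) / (4 − (-5)) = 1/3,
    intercept c = (-2) − m·(-5) = -1/3.
Extremal: y(x) = (1/3) x - 1/3.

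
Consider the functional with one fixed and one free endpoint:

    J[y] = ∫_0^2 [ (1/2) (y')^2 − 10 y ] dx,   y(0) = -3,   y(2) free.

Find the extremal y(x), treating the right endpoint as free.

The Lagrangian L = (1/2) (y')^2 − 10 y gives
    ∂L/∂y = −10,   ∂L/∂y' = y'.
Euler-Lagrange: d/dx(y') − (−10) = 0, i.e. y'' + 10 = 0, so
    y(x) = −(10/2) x^2 + C1 x + C2.
Fixed left endpoint y(0) = -3 ⇒ C2 = -3.
The right endpoint x = 2 is free, so the natural (transversality) condition is ∂L/∂y' |_{x=2} = 0, i.e. y'(2) = 0.
Compute y'(x) = −10 x + C1, so y'(2) = −20 + C1 = 0 ⇒ C1 = 20.
Therefore the extremal is
    y(x) = −5 x^2 + 20 x − 3.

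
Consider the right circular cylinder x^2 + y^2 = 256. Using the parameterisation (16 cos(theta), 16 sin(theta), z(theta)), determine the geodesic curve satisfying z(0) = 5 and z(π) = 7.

Parameterise the cylinder of radius R = 16 as
    r(θ) = (16 cos θ, 16 sin θ, z(θ)).
The arc-length element is
    ds = sqrt(256 + (dz/dθ)^2) dθ,
so the Lagrangian is L = sqrt(256 + z'^2).
L depends on z' only, not on z or θ, so ∂L/∂z = 0 and
    ∂L/∂z' = z' / sqrt(256 + z'^2).
The Euler-Lagrange equation gives
    d/dθ( z' / sqrt(256 + z'^2) ) = 0,
so z' is constant. Integrating once:
    z(θ) = a θ + b,
a helix on the cylinder (a straight line when the cylinder is unrolled). The constants a, b are determined by the endpoint conditions.
With endpoint conditions z(0) = 5 and z(π) = 7: from z(0) = b we get b = 5, and a·π + 5 = 7 gives a = 2/π, so
    z(θ) = (2/π) θ + 5.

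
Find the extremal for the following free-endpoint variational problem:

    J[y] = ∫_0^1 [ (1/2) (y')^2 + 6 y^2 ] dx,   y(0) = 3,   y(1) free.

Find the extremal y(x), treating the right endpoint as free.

The Lagrangian L = (1/2) (y')^2 + 6 y^2 gives
    ∂L/∂y = 12 y,   ∂L/∂y' = y'.
Euler-Lagrange: y'' − 12 y = 0.
With k = sqrt(12), the general solution is
    y(x) = A cosh(sqrt(12) x) + B sinh(sqrt(12) x).
Fixed left endpoint y(0) = 3 ⇒ A = 3.
The right endpoint x = 1 is free, so the natural (transversality) condition is ∂L/∂y' |_{x=1} = 0, i.e. y'(1) = 0.
Compute y'(x) = A k sinh(k x) + B k cosh(k x), so
    y'(1) = A k sinh(k·1) + B k cosh(k·1) = 0
    ⇒ B = −A tanh(k·1) = − 3 tanh(sqrt(12)·1).
Therefore the extremal is
    y(x) = 3 cosh(sqrt(12) x) − 3 tanh(sqrt(12)·1) sinh(sqrt(12) x).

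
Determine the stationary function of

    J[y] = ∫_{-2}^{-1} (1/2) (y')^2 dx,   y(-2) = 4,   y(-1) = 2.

The Lagrangian is L = (1/2) (y')^2.
Compute ∂L/∂y = 0, ∂L/∂y' = y'.
The Euler-Lagrange equation d/dx(∂L/∂y') − ∂L/∂y = 0 reduces to
    y'' = 0.
Its general solution is
    y(x) = A x + B,
with A, B fixed by the endpoint conditions.
Applying the endpoint conditions y(-2) = 4 and y(-1) = 2: solve A·-2 + B = 4 and A·-1 + B = 2. Subtracting gives A(-1 − -2) = 2 − 4, so A = -2, and B = 4 − A·-2 = 0. Therefore
    y(x) = -2 x.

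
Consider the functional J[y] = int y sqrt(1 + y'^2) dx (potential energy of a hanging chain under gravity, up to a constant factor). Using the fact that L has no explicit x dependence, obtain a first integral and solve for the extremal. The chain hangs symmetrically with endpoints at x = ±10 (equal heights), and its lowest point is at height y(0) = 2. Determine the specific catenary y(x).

The Lagrangian L(y, y') = y sqrt(1 + y'^2) has no explicit x dependence, so the Beltrami identity applies:
    L − y' ∂L/∂y' = C.
Compute ∂L/∂y' = y · y' / sqrt(1 + y'^2). Then
    L − y' ∂L/∂y'
    = y sqrt(1 + y'^2) − y · y'^2 / sqrt(1 + y'^2)
    = y (1 + y'^2 − y'^2) / sqrt(1 + y'^2)
    = y / sqrt(1 + y'^2) = C.
Squaring gives y^2 = C^2 (1 + y'^2), i.e.
    y'^2 = y^2 / C^2 − 1.
Separating variables,
    dy / sqrt(y^2 − C^2) = dx / C,
and integrating gives arccosh(y / C) = (x − a)/C, so
    y(x) = C cosh((x − a)/C),
the catenary. The constants C and a are fixed by the two endpoint conditions (and, for the hanging-chain problem, the length constraint selects C).
Now fit the given data. The endpoints x = ±10 are symmetric at equal height, so the catenary is even about its minimum: a = 0 and y(x) = C cosh(x/C). The lowest point is y(0) = C cosh(0) = C, and we are told y(0) = 2, so C = 2. Therefore
    y(x) = 2 cosh(x/2),
and at the endpoints
    y(±10) = 2 cosh(10/2).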